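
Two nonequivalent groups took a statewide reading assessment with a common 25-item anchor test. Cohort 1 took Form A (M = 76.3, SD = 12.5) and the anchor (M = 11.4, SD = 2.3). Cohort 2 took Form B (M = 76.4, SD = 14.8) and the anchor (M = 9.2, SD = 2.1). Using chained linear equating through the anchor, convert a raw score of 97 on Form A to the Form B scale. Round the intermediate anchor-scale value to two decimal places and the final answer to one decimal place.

Form A → anchor (Cohort 1): v = (2.3/12.5)(97 − 76.3) + 11.4 = 15.21
anchor → Form B (Cohort 2): y = (14.8/2.1)(15.21 − 9.2) + 76.4 = 118.8

118.8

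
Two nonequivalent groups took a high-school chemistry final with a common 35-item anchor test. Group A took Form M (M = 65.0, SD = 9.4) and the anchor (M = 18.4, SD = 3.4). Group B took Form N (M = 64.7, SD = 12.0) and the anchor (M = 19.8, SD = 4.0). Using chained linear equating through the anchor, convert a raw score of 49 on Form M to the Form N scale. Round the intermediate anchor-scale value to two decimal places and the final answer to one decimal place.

43.1

Form M → anchor (Group A): v = (3.4/9.4)(49 − 65.0) + 18.4 = 12.61
anchor → Form N (Group B): y = (12.0/4.0)(12.61 − 19.8) + 64.7 = 43.1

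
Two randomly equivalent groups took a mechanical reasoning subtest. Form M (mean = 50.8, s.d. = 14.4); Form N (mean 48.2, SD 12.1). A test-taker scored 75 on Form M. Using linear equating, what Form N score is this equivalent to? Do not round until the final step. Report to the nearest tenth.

Linear equating: y = (SD_Y/SD_X)(x − M_X) + M_Y
y = (12.1/14.4)(75 − 50.8) + 48.2
y = 0.840278 × 24.2 + 48.2 = 20.3347 + 48.2 = 68.5

68.5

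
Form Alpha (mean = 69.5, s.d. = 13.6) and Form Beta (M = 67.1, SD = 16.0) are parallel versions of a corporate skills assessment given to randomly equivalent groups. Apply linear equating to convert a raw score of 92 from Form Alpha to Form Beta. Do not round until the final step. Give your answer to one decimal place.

Linear equating: y = (SD_Y/SD_X)(x − M_X) + M_Y
y = (16.0/13.6)(92 − 69.5) + 67.1
y = 1.176471 × 22.5 + 67.1 = 26.4706 + 67.1 = 93.6

93.6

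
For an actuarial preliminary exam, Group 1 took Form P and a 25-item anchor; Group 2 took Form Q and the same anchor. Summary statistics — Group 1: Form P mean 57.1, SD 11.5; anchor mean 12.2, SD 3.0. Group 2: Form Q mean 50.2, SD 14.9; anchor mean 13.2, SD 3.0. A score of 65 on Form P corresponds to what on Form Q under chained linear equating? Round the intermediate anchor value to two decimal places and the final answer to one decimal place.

55.5

Form P → anchor (Group 1): v = (3.0/11.5)(65 − 57.1) + 12.2 = 14.26
anchor → Form Q (Group 2): y = (14.9/3.0)(14.26 − 13.2) + 50.2 = 55.5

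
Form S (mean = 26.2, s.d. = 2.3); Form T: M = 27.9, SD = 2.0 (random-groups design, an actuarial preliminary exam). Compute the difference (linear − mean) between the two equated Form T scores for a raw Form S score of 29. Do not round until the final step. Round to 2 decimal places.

Mean-equated: 29 + (27.9 − 26.2) = 30.70
Linear-equated: (2.0/2.3)(29 − 26.2) + 27.9 = 30.335
Difference = 30.335 − 30.70 = -0.37

-0.37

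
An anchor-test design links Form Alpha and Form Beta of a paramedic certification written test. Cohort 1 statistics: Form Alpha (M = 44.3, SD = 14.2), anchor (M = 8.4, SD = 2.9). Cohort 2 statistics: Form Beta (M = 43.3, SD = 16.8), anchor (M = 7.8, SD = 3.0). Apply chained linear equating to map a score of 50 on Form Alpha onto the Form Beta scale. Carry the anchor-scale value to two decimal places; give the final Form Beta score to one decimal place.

Form Alpha → anchor (Cohort 1): v = (2.9/14.2)(50 − 44.3) + 8.4 = 9.56
anchor → Form Beta (Cohort 2): y = (16.8/3.0)(9.56 − 7.8) + 43.3 = 53.2

53.2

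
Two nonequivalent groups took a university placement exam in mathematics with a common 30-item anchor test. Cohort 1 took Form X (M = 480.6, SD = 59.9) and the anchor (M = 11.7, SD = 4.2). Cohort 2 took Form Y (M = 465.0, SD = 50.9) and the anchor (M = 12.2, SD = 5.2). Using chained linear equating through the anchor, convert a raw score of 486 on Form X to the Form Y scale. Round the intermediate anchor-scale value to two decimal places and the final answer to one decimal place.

Form X → anchor (Cohort 1): v = (4.2/59.9)(486 − 480.6) + 11.7 = 12.08
anchor → Form Y (Cohort 2): y = (50.9/5.2)(12.08 − 12.2) + 465.0 = 463.8

463.8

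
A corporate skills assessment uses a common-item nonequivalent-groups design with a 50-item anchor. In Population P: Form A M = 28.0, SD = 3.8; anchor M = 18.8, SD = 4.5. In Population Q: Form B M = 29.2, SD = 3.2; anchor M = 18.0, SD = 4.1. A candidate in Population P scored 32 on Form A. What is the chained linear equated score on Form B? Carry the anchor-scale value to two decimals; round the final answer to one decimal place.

33.5

Form A → anchor (Population P): v = (4.5/3.8)(32 − 28.0) + 18.8 = 23.54
anchor → Form B (Population Q): y = (3.2/4.1)(23.54 − 18.0) + 29.2 = 33.5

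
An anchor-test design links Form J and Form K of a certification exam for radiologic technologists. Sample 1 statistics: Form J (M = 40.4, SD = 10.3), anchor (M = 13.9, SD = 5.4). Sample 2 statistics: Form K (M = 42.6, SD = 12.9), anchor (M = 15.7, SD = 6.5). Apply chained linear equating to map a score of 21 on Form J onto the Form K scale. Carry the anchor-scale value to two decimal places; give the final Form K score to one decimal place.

18.8

Form J → anchor (Sample 1): v = (5.4/10.3)(21 − 40.4) + 13.9 = 3.73
anchor → Form K (Sample 2): y = (12.9/6.5)(3.73 − 15.7) + 42.6 = 18.8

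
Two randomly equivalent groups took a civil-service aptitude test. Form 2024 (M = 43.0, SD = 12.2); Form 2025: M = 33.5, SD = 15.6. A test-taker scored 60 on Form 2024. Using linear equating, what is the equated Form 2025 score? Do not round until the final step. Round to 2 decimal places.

Linear equating: y = (SD_Y/SD_X)(x − M_X) + M_Y
y = (15.6/12.2)(60 − 43.0) + 33.5
y = 1.278689 × 17.0 + 33.5 = 21.7377 + 33.5 = 55.24

55.24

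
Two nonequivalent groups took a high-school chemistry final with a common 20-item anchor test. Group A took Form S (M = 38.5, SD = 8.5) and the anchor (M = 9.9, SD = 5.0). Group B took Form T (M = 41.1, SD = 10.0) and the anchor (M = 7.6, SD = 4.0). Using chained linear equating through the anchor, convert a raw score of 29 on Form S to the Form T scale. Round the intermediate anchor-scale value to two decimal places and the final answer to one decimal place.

Form S → anchor (Group A): v = (5.0/8.5)(29 − 38.5) + 9.9 = 4.31
anchor → Form T (Group B): y = (10.0/4.0)(4.31 − 7.6) + 41.1 = 32.9

32.9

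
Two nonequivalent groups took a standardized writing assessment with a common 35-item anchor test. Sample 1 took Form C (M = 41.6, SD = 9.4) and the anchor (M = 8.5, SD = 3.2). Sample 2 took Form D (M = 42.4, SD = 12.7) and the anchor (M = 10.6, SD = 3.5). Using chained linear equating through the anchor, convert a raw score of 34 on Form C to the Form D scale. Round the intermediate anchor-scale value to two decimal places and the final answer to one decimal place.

Form C → anchor (Sample 1): v = (3.2/9.4)(34 − 41.6) + 8.5 = 5.91
anchor → Form D (Sample 2): y = (12.7/3.5)(5.91 − 10.6) + 42.4 = 25.4

25.4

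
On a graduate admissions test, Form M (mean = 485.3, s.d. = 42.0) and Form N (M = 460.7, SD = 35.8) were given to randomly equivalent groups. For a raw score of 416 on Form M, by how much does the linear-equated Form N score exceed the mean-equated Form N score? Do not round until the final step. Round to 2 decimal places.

10.23

Mean-equated: 416 + (460.7 − 485.3) = 391.40
Linear-equated: (35.8/42.0)(416 − 485.3) + 460.7 = 401.630
Difference = 401.630 − 391.40 = 10.23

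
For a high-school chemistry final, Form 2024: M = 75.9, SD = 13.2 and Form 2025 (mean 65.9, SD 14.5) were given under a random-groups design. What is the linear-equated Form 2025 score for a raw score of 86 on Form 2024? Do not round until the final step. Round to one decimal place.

77.0

Linear equating: y = (SD_Y/SD_X)(x − M_X) + M_Y
y = (14.5/13.2)(86 − 75.9) + 65.9
y = 1.098485 × 10.1 + 65.9 = 11.0947 + 65.9 = 77.0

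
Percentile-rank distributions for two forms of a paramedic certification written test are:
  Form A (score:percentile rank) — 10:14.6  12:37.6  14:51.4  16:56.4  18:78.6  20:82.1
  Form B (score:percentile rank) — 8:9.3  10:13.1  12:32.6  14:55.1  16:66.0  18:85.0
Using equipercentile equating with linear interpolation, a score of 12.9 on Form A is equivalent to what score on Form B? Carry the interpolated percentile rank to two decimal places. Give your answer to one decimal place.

13.0

PR of 12.9 on Form A: 37.6 + (12.9 − 12)/(14 − 12) × (51.4 − 37.6) = 43.81
On Form B, PR 43.81 falls between score 12 (PR 32.6) and 14 (PR 55.1).
Interpolate: 12 + (43.81 − 32.6)/(55.1 − 32.6) × (14 − 12) = 13.0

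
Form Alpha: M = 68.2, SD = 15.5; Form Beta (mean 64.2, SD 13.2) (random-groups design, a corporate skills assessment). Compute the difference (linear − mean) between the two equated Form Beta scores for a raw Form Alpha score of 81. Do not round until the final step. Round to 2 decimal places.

-1.90

Mean-equated: 81 + (64.2 − 68.2) = 77.00
Linear-equated: (13.2/15.5)(81 − 68.2) + 64.2 = 75.101
Difference = 75.101 − 77.00 = -1.90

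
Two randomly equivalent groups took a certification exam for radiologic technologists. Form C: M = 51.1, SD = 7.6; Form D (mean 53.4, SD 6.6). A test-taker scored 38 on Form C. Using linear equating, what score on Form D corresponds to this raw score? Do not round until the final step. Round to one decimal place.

42.0

Linear equating: y = (SD_Y/SD_X)(x − M_X) + M_Y
y = (6.6/7.6)(38 − 51.1) + 53.4
y = 0.868421 × -13.1 + 53.4 = -11.3763 + 53.4 = 42.0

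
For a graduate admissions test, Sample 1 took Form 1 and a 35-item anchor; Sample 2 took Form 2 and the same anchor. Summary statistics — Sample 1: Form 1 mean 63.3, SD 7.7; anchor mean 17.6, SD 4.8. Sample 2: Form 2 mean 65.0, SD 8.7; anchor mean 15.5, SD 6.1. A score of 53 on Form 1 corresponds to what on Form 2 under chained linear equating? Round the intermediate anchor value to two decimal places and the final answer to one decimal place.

Form 1 → anchor (Sample 1): v = (4.8/7.7)(53 − 63.3) + 17.6 = 11.18
anchor → Form 2 (Sample 2): y = (8.7/6.1)(11.18 − 15.5) + 65.0 = 58.8

58.8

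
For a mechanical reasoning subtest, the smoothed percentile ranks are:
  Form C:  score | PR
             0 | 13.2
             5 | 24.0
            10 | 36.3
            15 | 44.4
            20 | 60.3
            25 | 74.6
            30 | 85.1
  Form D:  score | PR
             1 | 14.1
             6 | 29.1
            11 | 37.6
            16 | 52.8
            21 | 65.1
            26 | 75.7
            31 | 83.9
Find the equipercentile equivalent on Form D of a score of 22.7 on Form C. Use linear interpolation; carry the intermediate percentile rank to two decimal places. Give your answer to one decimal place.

PR of 22.7 on Form C: 60.3 + (22.7 − 20)/(25 − 20) × (74.6 − 60.3) = 68.02
On Form D, PR 68.02 falls between score 21 (PR 65.1) and 26 (PR 75.7).
Interpolate: 21 + (68.02 − 65.1)/(75.7 − 65.1) × (26 − 21) = 22.4

22.4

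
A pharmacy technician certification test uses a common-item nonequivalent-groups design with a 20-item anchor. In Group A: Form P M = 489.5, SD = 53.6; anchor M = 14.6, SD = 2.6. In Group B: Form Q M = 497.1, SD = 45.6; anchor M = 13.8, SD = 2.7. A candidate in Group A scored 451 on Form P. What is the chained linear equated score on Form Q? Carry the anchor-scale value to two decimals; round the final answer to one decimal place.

Form P → anchor (Group A): v = (2.6/53.6)(451 − 489.5) + 14.6 = 12.73
anchor → Form Q (Group B): y = (45.6/2.7)(12.73 − 13.8) + 497.1 = 479.0

479.0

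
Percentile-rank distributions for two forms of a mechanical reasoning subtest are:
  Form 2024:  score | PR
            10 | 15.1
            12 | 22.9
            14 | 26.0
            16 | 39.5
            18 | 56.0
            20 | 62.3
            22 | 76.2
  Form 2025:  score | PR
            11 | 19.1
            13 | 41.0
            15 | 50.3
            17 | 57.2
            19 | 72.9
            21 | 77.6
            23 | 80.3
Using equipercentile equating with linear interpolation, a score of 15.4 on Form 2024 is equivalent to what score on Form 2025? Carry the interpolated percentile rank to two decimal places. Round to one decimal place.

12.5

PR of 15.4 on Form 2024: 26.0 + (15.4 − 14)/(16 − 14) × (39.5 − 26.0) = 35.45
On Form 2025, PR 35.45 falls between score 11 (PR 19.1) and 13 (PR 41.0).
Interpolate: 11 + (35.45 − 19.1)/(41.0 − 19.1) × (13 − 11) = 12.5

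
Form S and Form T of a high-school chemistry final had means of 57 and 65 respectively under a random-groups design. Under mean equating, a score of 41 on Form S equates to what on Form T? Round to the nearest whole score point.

49

Mean equating: y = x + (M_Y − M_X) = 41 + (65 − 57) = 49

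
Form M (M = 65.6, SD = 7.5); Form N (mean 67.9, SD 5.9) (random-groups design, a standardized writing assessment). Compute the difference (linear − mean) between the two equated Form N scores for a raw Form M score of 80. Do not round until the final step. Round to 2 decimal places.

-3.07

Mean-equated: 80 + (67.9 − 65.6) = 82.30
Linear-equated: (5.9/7.5)(80 − 65.6) + 67.9 = 79.228
Difference = 79.228 − 82.30 = -3.07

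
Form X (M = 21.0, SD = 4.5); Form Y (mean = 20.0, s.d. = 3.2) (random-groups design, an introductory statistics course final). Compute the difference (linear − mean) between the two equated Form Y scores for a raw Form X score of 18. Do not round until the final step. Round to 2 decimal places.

0.87

Mean-equated: 18 + (20.0 − 21.0) = 17.00
Linear-equated: (3.2/4.5)(18 − 21.0) + 20.0 = 17.867
Difference = 17.867 − 17.00 = 0.87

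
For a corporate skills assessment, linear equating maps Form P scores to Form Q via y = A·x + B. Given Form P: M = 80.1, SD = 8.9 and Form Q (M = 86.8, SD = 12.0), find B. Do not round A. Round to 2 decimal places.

A = SD_Y / SD_X = 12.0 / 8.9 = 1.348315
B = M_Y − A·M_X = 86.8 − 1.348315 × 80.1 = -21.20

-21.20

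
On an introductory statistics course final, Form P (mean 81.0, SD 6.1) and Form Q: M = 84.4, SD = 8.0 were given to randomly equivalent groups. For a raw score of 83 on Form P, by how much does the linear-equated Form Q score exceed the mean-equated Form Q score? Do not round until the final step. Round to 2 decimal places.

Mean-equated: 83 + (84.4 − 81.0) = 86.40
Linear-equated: (8.0/6.1)(83 − 81.0) + 84.4 = 87.023
Difference = 87.023 − 86.40 = 0.62

0.62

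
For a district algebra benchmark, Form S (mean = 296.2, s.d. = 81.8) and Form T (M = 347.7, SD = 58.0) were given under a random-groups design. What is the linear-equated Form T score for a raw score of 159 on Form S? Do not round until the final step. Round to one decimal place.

Linear equating: y = (SD_Y/SD_X)(x − M_X) + M_Y
y = (58.0/81.8)(159 − 296.2) + 347.7
y = 0.709046 × -137.2 + 347.7 = -97.2812 + 347.7 = 250.4

250.4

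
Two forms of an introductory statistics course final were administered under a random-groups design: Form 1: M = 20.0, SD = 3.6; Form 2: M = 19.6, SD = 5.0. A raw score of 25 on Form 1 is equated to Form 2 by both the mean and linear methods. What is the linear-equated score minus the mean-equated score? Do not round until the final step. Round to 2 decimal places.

Mean-equated: 25 + (19.6 − 20.0) = 24.60
Linear-equated: (5.0/3.6)(25 − 20.0) + 19.6 = 26.544
Difference = 26.544 − 24.60 = 1.94

1.94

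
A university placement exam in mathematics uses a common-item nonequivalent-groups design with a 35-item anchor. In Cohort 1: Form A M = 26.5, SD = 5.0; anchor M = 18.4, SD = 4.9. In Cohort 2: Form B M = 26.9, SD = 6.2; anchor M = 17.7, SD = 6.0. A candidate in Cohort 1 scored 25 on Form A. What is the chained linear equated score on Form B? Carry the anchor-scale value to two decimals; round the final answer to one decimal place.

26.1

Form A → anchor (Cohort 1): v = (4.9/5.0)(25 − 26.5) + 18.4 = 16.93
anchor → Form B (Cohort 2): y = (6.2/6.0)(16.93 − 17.7) + 26.9 = 26.1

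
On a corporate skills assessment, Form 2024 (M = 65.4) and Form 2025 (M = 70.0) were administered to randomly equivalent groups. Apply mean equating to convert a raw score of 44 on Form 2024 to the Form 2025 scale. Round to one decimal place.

48.6

Mean equating: y = x + (M_Y − M_X) = 44 + (70.0 − 65.4) = 48.6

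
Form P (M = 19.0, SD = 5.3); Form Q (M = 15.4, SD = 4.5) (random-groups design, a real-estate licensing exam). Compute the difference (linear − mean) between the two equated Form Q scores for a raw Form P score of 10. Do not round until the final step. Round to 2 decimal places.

Mean-equated: 10 + (15.4 − 19.0) = 6.40
Linear-equated: (4.5/5.3)(10 − 19.0) + 15.4 = 7.758
Difference = 7.758 − 6.40 = 1.36

1.36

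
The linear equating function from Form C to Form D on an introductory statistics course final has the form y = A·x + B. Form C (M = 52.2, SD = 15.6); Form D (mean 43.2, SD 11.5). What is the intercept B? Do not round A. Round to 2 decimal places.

4.72

A = SD_Y / SD_X = 11.5 / 15.6 = 0.737179
B = M_Y − A·M_X = 43.2 − 0.737179 × 52.2 = 4.72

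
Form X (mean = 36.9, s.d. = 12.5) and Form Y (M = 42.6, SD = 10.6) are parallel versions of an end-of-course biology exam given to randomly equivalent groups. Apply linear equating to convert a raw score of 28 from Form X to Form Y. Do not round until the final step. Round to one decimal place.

Linear equating: y = (SD_Y/SD_X)(x − M_X) + M_Y
y = (10.6/12.5)(28 − 36.9) + 42.6
y = 0.848000 × -8.9 + 42.6 = -7.5472 + 42.6 = 35.1

35.1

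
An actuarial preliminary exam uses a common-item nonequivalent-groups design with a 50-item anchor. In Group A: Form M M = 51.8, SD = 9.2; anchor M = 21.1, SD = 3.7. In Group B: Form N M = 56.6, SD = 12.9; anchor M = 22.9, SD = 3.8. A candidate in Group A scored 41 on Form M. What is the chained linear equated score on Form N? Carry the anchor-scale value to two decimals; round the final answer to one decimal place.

35.8

Form M → anchor (Group A): v = (3.7/9.2)(41 − 51.8) + 21.1 = 16.76
anchor → Form N (Group B): y = (12.9/3.8)(16.76 − 22.9) + 56.6 = 35.8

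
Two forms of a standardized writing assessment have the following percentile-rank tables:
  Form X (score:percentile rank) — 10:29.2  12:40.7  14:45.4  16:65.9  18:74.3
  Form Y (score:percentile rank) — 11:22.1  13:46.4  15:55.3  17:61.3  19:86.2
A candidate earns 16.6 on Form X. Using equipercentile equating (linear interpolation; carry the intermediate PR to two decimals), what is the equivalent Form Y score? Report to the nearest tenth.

17.6

PR of 16.6 on Form X: 65.9 + (16.6 − 16)/(18 − 16) × (74.3 − 65.9) = 68.42
On Form Y, PR 68.42 falls between score 17 (PR 61.3) and 19 (PR 86.2).
Interpolate: 17 + (68.42 − 61.3)/(86.2 − 61.3) × (19 − 17) = 17.6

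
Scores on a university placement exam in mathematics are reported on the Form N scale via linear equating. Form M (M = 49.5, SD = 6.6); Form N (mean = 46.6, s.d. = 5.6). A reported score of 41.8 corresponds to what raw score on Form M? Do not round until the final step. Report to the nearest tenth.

43.8

Invert y = (SD_Y/SD_X)(x − M_X) + M_Y:
x = (SD_X/SD_Y)(y − M_Y) + M_X = (6.6/5.6)(41.8 − 46.6) + 49.5
x = 1.178571 × -4.800 + 49.5 = 43.8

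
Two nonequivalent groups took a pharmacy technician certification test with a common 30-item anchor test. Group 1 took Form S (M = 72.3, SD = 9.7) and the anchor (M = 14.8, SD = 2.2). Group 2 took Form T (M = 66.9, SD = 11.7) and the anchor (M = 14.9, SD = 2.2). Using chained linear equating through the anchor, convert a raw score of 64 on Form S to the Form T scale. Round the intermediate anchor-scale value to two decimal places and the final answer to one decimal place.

Form S → anchor (Group 1): v = (2.2/9.7)(64 − 72.3) + 14.8 = 12.92
anchor → Form T (Group 2): y = (11.7/2.2)(12.92 − 14.9) + 66.9 = 56.4

56.4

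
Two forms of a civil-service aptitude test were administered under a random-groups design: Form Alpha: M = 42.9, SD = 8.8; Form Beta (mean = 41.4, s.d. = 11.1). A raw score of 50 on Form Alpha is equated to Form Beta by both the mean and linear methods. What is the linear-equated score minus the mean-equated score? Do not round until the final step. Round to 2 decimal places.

1.86

Mean-equated: 50 + (41.4 − 42.9) = 48.50
Linear-equated: (11.1/8.8)(50 − 42.9) + 41.4 = 50.356
Difference = 50.356 − 48.50 = 1.86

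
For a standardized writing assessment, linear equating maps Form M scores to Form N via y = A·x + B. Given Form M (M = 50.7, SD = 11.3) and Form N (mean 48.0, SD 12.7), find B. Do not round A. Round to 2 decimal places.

-8.98

A = SD_Y / SD_X = 12.7 / 11.3 = 1.123894
B = M_Y − A·M_X = 48.0 − 1.123894 × 50.7 = -8.98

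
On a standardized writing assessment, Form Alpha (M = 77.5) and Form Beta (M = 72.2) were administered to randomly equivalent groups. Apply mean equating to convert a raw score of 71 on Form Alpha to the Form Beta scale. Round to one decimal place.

65.7

Mean equating: y = x + (M_Y − M_X) = 71 + (72.2 − 77.5) = 65.7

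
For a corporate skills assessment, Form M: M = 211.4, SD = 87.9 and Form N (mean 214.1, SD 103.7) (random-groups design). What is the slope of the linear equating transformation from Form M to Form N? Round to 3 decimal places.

A = SD_Y / SD_X = 103.7 / 87.9 = 1.180

1.180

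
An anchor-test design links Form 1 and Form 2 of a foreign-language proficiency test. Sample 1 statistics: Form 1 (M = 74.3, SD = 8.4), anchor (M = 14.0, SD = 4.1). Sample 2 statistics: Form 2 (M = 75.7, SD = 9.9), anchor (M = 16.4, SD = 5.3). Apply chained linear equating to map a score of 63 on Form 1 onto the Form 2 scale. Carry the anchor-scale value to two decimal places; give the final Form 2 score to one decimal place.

Form 1 → anchor (Sample 1): v = (4.1/8.4)(63 − 74.3) + 14.0 = 8.48
anchor → Form 2 (Sample 2): y = (9.9/5.3)(8.48 − 16.4) + 75.7 = 60.9

60.9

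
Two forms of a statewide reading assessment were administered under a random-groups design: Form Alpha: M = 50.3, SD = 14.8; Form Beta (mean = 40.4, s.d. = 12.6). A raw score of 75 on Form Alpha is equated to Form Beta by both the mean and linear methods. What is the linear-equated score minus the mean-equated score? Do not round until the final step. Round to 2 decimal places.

Mean-equated: 75 + (40.4 − 50.3) = 65.10
Linear-equated: (12.6/14.8)(75 − 50.3) + 40.4 = 61.428
Difference = 61.428 − 65.10 = -3.67

-3.67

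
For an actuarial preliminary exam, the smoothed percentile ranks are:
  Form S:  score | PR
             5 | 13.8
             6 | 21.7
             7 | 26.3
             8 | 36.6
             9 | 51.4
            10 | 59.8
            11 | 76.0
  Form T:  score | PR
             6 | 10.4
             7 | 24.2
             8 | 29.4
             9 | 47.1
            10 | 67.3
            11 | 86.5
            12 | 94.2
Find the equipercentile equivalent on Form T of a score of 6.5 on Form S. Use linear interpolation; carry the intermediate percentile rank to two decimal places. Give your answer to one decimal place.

7.0

PR of 6.5 on Form S: 21.7 + (6.5 − 6)/(7 − 6) × (26.3 − 21.7) = 24.00
On Form T, PR 24.00 falls between score 6 (PR 10.4) and 7 (PR 24.2).
Interpolate: 6 + (24.00 − 10.4)/(24.2 − 10.4) × (7 − 6) = 7.0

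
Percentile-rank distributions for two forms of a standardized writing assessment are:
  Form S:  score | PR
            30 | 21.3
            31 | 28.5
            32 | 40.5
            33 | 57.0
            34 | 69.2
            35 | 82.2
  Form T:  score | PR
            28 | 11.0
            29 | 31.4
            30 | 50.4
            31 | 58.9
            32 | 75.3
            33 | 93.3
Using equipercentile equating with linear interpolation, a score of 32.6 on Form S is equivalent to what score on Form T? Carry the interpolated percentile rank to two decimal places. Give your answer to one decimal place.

30.0

PR of 32.6 on Form S: 40.5 + (32.6 − 32)/(33 − 32) × (57.0 − 40.5) = 50.40
On Form T, PR 50.40 falls between score 29 (PR 31.4) and 30 (PR 50.4).
Interpolate: 29 + (50.40 − 31.4)/(50.4 − 31.4) × (30 − 29) = 30.0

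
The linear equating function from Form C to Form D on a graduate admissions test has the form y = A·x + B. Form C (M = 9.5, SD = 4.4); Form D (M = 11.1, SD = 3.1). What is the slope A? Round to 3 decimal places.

A = SD_Y / SD_X = 3.1 / 4.4 = 0.705

0.705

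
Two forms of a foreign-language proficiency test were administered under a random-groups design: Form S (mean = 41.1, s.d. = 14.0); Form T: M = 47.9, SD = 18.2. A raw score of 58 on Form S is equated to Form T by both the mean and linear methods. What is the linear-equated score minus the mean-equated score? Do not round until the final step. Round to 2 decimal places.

Mean-equated: 58 + (47.9 − 41.1) = 64.80
Linear-equated: (18.2/14.0)(58 − 41.1) + 47.9 = 69.870
Difference = 69.870 − 64.80 = 5.07

5.07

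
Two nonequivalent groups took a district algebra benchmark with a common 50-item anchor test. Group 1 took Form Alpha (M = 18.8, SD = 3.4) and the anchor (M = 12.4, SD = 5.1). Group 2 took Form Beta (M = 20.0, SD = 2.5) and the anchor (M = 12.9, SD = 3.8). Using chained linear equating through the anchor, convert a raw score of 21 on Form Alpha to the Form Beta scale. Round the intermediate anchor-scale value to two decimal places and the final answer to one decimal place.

Form Alpha → anchor (Group 1): v = (5.1/3.4)(21 − 18.8) + 12.4 = 15.70
anchor → Form Beta (Group 2): y = (2.5/3.8)(15.70 − 12.9) + 20.0 = 21.8

21.8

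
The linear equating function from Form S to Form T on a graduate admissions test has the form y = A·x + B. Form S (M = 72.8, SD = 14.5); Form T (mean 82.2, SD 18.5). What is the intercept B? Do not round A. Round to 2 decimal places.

-10.68

A = SD_Y / SD_X = 18.5 / 14.5 = 1.275862
B = M_Y − A·M_X = 82.2 − 1.275862 × 72.8 = -10.68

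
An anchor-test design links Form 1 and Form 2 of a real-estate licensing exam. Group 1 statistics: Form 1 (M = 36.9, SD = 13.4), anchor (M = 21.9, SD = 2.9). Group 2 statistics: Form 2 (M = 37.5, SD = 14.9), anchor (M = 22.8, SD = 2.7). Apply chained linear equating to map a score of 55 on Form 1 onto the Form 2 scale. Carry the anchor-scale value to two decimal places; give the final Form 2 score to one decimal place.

54.2

Form 1 → anchor (Group 1): v = (2.9/13.4)(55 − 36.9) + 21.9 = 25.82
anchor → Form 2 (Group 2): y = (14.9/2.7)(25.82 − 22.8) + 37.5 = 54.2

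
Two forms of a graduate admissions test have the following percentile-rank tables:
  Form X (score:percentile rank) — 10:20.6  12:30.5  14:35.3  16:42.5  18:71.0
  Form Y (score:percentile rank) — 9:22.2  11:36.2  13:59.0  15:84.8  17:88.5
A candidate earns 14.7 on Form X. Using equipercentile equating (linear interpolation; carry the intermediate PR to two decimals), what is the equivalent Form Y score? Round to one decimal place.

11.1

PR of 14.7 on Form X: 35.3 + (14.7 − 14)/(16 − 14) × (42.5 − 35.3) = 37.82
On Form Y, PR 37.82 falls between score 11 (PR 36.2) and 13 (PR 59.0).
Interpolate: 11 + (37.82 − 36.2)/(59.0 − 36.2) × (13 − 11) = 11.1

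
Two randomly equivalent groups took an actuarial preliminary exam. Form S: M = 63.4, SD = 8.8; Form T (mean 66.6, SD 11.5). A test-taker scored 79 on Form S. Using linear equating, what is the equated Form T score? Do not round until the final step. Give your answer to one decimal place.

87.0

Linear equating: y = (SD_Y/SD_X)(x − M_X) + M_Y
y = (11.5/8.8)(79 − 63.4) + 66.6
y = 1.306818 × 15.6 + 66.6 = 20.3864 + 66.6 = 87.0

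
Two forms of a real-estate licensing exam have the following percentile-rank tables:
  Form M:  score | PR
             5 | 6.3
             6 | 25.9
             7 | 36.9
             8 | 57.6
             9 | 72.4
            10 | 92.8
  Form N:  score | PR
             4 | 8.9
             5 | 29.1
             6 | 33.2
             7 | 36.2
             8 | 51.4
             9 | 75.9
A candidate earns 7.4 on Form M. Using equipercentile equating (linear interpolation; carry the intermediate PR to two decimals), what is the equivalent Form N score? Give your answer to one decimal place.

PR of 7.4 on Form M: 36.9 + (7.4 − 7)/(8 − 7) × (57.6 − 36.9) = 45.18
On Form N, PR 45.18 falls between score 7 (PR 36.2) and 8 (PR 51.4).
Interpolate: 7 + (45.18 − 36.2)/(51.4 − 36.2) × (8 − 7) = 7.6

7.6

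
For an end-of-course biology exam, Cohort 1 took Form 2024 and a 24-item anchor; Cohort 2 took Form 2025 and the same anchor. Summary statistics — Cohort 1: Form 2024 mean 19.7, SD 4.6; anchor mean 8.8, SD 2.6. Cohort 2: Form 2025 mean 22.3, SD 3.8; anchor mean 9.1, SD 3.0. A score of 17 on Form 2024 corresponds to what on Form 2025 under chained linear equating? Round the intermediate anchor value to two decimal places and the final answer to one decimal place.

20.0

Form 2024 → anchor (Cohort 1): v = (2.6/4.6)(17 − 19.7) + 8.8 = 7.27
anchor → Form 2025 (Cohort 2): y = (3.8/3.0)(7.27 − 9.1) + 22.3 = 20.0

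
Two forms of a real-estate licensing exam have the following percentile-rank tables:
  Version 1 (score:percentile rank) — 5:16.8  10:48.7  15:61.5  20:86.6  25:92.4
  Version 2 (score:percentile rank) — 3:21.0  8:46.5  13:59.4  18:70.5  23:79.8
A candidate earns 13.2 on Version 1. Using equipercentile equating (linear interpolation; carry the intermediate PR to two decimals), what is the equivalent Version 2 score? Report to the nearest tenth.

PR of 13.2 on Version 1: 48.7 + (13.2 − 10)/(15 − 10) × (61.5 − 48.7) = 56.89
On Version 2, PR 56.89 falls between score 8 (PR 46.5) and 13 (PR 59.4).
Interpolate: 8 + (56.89 − 46.5)/(59.4 − 46.5) × (13 − 8) = 12.0

12.0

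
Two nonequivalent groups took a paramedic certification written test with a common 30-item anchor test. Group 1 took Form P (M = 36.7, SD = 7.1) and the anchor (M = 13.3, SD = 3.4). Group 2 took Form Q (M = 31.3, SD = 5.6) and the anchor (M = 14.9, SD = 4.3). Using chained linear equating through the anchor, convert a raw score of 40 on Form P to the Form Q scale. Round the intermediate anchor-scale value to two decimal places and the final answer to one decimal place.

31.3

Form P → anchor (Group 1): v = (3.4/7.1)(40 − 36.7) + 13.3 = 14.88
anchor → Form Q (Group 2): y = (5.6/4.3)(14.88 − 14.9) + 31.3 = 31.3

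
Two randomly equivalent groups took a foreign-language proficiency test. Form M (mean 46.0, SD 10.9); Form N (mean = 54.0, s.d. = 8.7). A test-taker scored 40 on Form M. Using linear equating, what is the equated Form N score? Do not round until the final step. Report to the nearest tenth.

Linear equating: y = (SD_Y/SD_X)(x − M_X) + M_Y
y = (8.7/10.9)(40 − 46.0) + 54.0
y = 0.798165 × -6.0 + 54.0 = -4.7890 + 54.0 = 49.2

49.2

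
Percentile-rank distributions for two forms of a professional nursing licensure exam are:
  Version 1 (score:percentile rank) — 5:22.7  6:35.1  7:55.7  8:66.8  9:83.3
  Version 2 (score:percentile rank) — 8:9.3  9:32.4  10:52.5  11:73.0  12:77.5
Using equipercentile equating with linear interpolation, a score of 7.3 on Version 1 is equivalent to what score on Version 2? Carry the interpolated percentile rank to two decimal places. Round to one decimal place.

PR of 7.3 on Version 1: 55.7 + (7.3 − 7)/(8 − 7) × (66.8 − 55.7) = 59.03
On Version 2, PR 59.03 falls between score 10 (PR 52.5) and 11 (PR 73.0).
Interpolate: 10 + (59.03 − 52.5)/(73.0 − 52.5) × (11 − 10) = 10.3

10.3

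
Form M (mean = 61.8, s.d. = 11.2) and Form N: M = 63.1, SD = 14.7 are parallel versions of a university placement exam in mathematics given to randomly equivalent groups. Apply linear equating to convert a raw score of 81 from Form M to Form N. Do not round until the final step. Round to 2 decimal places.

88.30

Linear equating: y = (SD_Y/SD_X)(x − M_X) + M_Y
y = (14.7/11.2)(81 − 61.8) + 63.1
y = 1.312500 × 19.2 + 63.1 = 25.2000 + 63.1 = 88.30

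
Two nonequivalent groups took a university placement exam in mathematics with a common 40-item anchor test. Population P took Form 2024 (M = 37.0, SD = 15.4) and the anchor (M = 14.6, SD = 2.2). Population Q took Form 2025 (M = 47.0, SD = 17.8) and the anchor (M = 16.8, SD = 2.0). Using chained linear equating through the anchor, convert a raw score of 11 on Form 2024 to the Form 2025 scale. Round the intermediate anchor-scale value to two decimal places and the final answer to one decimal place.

-5.6

Form 2024 → anchor (Population P): v = (2.2/15.4)(11 − 37.0) + 14.6 = 10.89
anchor → Form 2025 (Population Q): y = (17.8/2.0)(10.89 − 16.8) + 47.0 = -5.6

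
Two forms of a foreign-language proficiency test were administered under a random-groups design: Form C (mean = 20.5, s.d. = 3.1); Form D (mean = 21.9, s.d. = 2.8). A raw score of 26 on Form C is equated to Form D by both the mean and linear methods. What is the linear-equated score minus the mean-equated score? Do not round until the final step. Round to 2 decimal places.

Mean-equated: 26 + (21.9 − 20.5) = 27.40
Linear-equated: (2.8/3.1)(26 − 20.5) + 21.9 = 26.868
Difference = 26.868 − 27.40 = -0.53

-0.53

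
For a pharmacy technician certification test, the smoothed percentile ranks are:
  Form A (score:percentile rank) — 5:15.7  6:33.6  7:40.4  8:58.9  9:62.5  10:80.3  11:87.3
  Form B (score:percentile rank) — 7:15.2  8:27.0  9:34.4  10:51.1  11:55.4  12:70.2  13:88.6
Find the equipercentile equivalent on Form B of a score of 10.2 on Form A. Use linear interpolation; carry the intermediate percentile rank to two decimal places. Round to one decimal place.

PR of 10.2 on Form A: 80.3 + (10.2 − 10)/(11 − 10) × (87.3 − 80.3) = 81.70
On Form B, PR 81.70 falls between score 12 (PR 70.2) and 13 (PR 88.6).
Interpolate: 12 + (81.70 − 70.2)/(88.6 − 70.2) × (13 − 12) = 12.6

12.6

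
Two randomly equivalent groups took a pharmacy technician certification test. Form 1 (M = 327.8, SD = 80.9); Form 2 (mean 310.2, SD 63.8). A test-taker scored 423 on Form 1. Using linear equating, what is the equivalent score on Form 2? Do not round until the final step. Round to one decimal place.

385.3

Linear equating: y = (SD_Y/SD_X)(x − M_X) + M_Y
y = (63.8/80.9)(423 − 327.8) + 310.2
y = 0.788628 × 95.2 + 310.2 = 75.0774 + 310.2 = 385.3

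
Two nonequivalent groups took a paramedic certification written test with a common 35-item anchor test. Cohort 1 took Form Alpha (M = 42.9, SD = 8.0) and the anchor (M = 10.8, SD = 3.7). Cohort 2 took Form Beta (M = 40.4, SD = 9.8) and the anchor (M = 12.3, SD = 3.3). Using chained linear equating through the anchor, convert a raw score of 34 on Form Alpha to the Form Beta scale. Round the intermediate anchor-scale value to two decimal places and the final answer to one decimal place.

23.7

Form Alpha → anchor (Cohort 1): v = (3.7/8.0)(34 − 42.9) + 10.8 = 6.68
anchor → Form Beta (Cohort 2): y = (9.8/3.3)(6.68 − 12.3) + 40.4 = 23.7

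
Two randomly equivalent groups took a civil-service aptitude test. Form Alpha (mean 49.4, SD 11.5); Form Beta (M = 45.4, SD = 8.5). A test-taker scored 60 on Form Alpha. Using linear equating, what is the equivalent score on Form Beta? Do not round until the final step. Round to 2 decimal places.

53.23

Linear equating: y = (SD_Y/SD_X)(x − M_X) + M_Y
y = (8.5/11.5)(60 − 49.4) + 45.4
y = 0.739130 × 10.6 + 45.4 = 7.8348 + 45.4 = 53.23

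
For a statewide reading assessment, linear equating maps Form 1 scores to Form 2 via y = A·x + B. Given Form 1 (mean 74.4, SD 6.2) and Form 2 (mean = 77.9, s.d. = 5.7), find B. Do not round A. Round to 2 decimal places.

9.50

A = SD_Y / SD_X = 5.7 / 6.2 = 0.919355
B = M_Y − A·M_X = 77.9 − 0.919355 × 74.4 = 9.50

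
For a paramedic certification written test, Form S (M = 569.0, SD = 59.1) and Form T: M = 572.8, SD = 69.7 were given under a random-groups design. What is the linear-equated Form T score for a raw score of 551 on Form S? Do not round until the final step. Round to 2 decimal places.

551.57

Linear equating: y = (SD_Y/SD_X)(x − M_X) + M_Y
y = (69.7/59.1)(551 − 569.0) + 572.8
y = 1.179357 × -18.0 + 572.8 = -21.2284 + 572.8 = 551.57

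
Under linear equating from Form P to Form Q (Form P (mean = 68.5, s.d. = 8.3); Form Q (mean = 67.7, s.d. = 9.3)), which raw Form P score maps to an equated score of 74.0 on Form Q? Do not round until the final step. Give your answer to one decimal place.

Invert y = (SD_Y/SD_X)(x − M_X) + M_Y:
x = (SD_X/SD_Y)(y − M_Y) + M_X = (8.3/9.3)(74.0 − 67.7) + 68.5
x = 0.892473 × 6.300 + 68.5 = 74.1

74.1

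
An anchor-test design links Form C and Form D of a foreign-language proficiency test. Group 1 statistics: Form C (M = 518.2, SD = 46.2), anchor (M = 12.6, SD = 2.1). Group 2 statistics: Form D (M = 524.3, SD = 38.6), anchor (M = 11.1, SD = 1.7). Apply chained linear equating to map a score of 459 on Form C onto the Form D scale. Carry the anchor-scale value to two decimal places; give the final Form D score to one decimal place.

Form C → anchor (Group 1): v = (2.1/46.2)(459 − 518.2) + 12.6 = 9.91
anchor → Form D (Group 2): y = (38.6/1.7)(9.91 − 11.1) + 524.3 = 497.3

497.3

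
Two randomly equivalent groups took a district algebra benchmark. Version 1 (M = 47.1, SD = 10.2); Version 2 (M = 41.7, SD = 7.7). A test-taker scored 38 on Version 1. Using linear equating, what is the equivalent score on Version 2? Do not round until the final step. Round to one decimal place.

34.8

Linear equating: y = (SD_Y/SD_X)(x − M_X) + M_Y
y = (7.7/10.2)(38 − 47.1) + 41.7
y = 0.754902 × -9.1 + 41.7 = -6.8696 + 41.7 = 34.8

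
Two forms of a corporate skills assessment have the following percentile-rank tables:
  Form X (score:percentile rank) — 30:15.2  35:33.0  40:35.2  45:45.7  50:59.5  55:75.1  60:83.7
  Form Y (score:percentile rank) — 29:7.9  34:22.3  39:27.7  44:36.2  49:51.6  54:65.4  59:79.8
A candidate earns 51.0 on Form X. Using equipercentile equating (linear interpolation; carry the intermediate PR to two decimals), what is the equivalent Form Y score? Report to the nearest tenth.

53.0

PR of 51.0 on Form X: 59.5 + (51.0 − 50)/(55 − 50) × (75.1 − 59.5) = 62.62
On Form Y, PR 62.62 falls between score 49 (PR 51.6) and 54 (PR 65.4).
Interpolate: 49 + (62.62 − 51.6)/(65.4 − 51.6) × (54 − 49) = 53.0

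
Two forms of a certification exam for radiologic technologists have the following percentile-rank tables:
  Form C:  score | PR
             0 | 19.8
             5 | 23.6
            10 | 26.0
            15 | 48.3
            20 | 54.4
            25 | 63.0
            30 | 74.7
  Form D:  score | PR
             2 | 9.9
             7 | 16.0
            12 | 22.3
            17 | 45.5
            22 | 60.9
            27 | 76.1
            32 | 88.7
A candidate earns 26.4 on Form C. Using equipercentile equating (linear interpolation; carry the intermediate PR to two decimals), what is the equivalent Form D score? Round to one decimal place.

23.8

PR of 26.4 on Form C: 63.0 + (26.4 − 25)/(30 − 25) × (74.7 − 63.0) = 66.28
On Form D, PR 66.28 falls between score 22 (PR 60.9) and 27 (PR 76.1).
Interpolate: 22 + (66.28 − 60.9)/(76.1 − 60.9) × (27 − 22) = 23.8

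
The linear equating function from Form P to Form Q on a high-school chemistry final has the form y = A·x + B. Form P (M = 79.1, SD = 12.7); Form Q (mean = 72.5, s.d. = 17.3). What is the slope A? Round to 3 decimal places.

A = SD_Y / SD_X = 17.3 / 12.7 = 1.362

1.362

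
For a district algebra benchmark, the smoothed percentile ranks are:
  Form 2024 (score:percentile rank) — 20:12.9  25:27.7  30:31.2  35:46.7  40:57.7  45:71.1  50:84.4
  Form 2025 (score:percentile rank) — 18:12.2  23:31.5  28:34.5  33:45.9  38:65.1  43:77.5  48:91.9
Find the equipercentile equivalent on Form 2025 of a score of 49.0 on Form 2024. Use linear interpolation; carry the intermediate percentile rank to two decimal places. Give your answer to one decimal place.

PR of 49.0 on Form 2024: 71.1 + (49.0 − 45)/(50 − 45) × (84.4 − 71.1) = 81.74
On Form 2025, PR 81.74 falls between score 43 (PR 77.5) and 48 (PR 91.9).
Interpolate: 43 + (81.74 − 77.5)/(91.9 − 77.5) × (48 − 43) = 44.5

44.5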